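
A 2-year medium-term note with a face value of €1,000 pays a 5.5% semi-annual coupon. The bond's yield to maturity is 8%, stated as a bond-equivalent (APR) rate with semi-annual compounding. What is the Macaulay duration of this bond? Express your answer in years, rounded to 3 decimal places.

1.919 years

Periodic yield y = 0.04. Discount each cash flow and weight by its period:
  t   CF        PV=CF/(1+0.04)^t    t·PV
  1        27.50        26.4423        26.4423
  2        27.50        25.4253        50.8506
  3        27.50        24.4474        73.3422
  4     1,027.50       878.3113     3,513.2452
  Σ                    954.6263     3,663.8803
Price P = Σ PV = 954.6263.
Macaulay duration = Σ(t·PV) / P = 3,663.8803 / 954.6263 = 3.83803 half-year periods.
In years: 3.83803 / 2 = 1.91901 years.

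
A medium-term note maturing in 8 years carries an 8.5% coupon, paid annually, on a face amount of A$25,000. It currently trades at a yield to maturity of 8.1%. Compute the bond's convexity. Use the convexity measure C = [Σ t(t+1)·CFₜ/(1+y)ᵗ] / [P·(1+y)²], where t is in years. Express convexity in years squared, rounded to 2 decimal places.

42.89

With y = 0.081:
  t   CF        PV=CF/(1+0.081)^t    t·PV        t(t+1)·PV
  1     2,125.00     1,965.7724     1,965.7724       3,931.5449
  2     2,125.00     1,818.4759     3,636.9518      10,910.8553
  3     2,125.00     1,682.2164     5,046.6491      20,186.5963
  4     2,125.00     1,556.1668     6,224.6674      31,123.3369
  5     2,125.00     1,439.5623     7,197.8115      43,186.8690
  6     2,125.00     1,331.6950     7,990.1700      55,931.1902
  7     2,125.00     1,231.9103     8,623.3719      68,986.9753
  8    27,125.00    14,546.6904   116,373.5231   1,047,361.7075
  Σ                 25,572.4895   157,058.9172   1,281,619.0754
P = 25,572.4895.
Convexity = Σ t(t+1)·PV / [P·(1+y)²] = 1,281,619.0754 / (25,572.4895 × 1.168561) = 42.88788.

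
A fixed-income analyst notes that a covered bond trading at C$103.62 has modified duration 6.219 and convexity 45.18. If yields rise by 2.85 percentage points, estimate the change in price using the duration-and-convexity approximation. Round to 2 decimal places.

-C$16.46

Duration effect: -D_mod·Δy = -6.219 × (+0.0285) = -0.1772415
Convexity effect: ½·C·(Δy)² = 0.5 × 45.18 × (0.0285)² = +0.0183487275
ΔP/P ≈ -0.1772415 + 0.0183487275 = -0.1588927725
ΔP ≈ 103.62 × (-0.1588927725) = -16.46446908645.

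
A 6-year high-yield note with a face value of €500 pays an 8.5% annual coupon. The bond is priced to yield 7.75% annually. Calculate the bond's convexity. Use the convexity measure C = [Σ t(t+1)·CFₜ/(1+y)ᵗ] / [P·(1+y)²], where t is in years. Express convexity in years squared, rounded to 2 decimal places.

27.92

With y = 0.0775:
  t   CF        PV=CF/(1+0.0775)^t    t·PV        t(t+1)·PV
  1        42.50        39.4432        39.4432          78.8863
  2        42.50        36.6062        73.2124         219.6371
  3        42.50        33.9732       101.9197         407.6790
  4        42.50        31.5297       126.1188         630.5940
  5        42.50        29.2619       146.3095         877.8570
  6       542.50       346.6539     2,079.9233      14,559.4631
  Σ                    517.4681     2,566.9269      16,774.1165
P = 517.4681.
Convexity = Σ t(t+1)·PV / [P·(1+y)²] = 16,774.1165 / (517.4681 × 1.161006) = 27.92039.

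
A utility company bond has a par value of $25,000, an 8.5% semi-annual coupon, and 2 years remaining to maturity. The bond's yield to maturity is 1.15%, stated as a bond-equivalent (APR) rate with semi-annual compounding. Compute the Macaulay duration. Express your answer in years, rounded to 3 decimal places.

Periodic yield y = 0.00575. Discount each cash flow and weight by its period:
  t   CF        PV=CF/(1+0.00575)^t    t·PV
  1     1,062.50     1,056.4256     1,056.4256
  2     1,062.50     1,050.3858     2,100.7717
  3     1,062.50     1,044.3806     3,133.1419
  4    26,062.50    25,471.5813   101,886.3252
  Σ                 28,622.7733   108,176.6644
Price P = Σ PV = 28,622.7733.
Macaulay duration = Σ(t·PV) / P = 108,176.6644 / 28,622.7733 = 3.77939 half-year periods.
In years: 3.77939 / 2 = 1.88970 years.

1.890 years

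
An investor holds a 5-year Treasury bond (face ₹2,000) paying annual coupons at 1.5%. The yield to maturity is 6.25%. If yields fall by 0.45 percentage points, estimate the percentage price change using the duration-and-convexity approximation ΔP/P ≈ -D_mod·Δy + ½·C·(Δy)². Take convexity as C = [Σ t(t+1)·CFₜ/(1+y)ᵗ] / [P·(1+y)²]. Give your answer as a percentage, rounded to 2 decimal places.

With y = 0.0625:
  t   CF        PV=CF/(1+0.0625)^t    t·PV        t(t+1)·PV
  1        30.00        28.2353        28.2353          56.4706
  2        30.00        26.5744        53.1488         159.4464
  3        30.00        25.0112        75.0336         300.1343
  4        30.00        23.5399        94.1598         470.7990
  5     2,030.00     1,499.1716     7,495.8580      44,975.1478
  Σ                  1,602.5324     7,746.4354      45,961.9980
P = 1,602.5324; D_Mac = 4.83387 yrs; D_mod = 4.54953 yrs; C = 25.40588.
Duration effect: -4.54953 × (-0.0045) = +0.020473
Convexity effect: 0.5 × 25.40588 × (-0.0045)² = +0.0002572
ΔP/P ≈ +0.020473 + 0.0002572 = +0.020730 = +2.0730%.

+2.07%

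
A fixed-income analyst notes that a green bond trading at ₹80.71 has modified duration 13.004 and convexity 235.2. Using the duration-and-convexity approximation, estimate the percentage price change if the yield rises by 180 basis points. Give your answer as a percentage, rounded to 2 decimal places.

Duration effect: -D_mod·Δy = -13.004 × (+0.018) = -0.234072
Convexity effect: ½·C·(Δy)² = 0.5 × 235.2 × (0.018)² = +0.0381024
ΔP/P ≈ -0.234072 + 0.0381024 = -0.1959696
= -19.59696%.

-19.60%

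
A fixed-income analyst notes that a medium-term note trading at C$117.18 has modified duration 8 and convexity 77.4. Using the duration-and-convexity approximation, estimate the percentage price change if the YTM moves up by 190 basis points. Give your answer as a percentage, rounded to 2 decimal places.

-13.80%

Duration effect: -D_mod·Δy = -8 × (+0.019) = -0.152000
Convexity effect: ½·C·(Δy)² = 0.5 × 77.4 × (0.019)² = +0.0139707
ΔP/P ≈ -0.152000 + 0.0139707 = -0.1380293
= -13.80293%.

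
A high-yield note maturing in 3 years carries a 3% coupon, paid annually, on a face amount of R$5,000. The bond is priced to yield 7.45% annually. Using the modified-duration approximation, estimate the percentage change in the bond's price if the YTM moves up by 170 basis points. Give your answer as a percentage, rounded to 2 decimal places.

Periodic yield y = 0.0745. Modified duration first:
  t   CF        PV=CF/(1+0.0745)^t    t·PV
  1       150.00       139.5998       139.5998
  2       150.00       129.9207       259.8414
  3     5,150.00     4,151.3368    12,454.0104
  Σ                  4,420.8573    12,853.4517
P = 4,420.8573; D_Mac = 2.90746 yrs; D_mod = 2.90746/(1+0.0745) = 2.70587 yrs.
ΔP/P ≈ -D_mod · Δy = -2.70587 × (+0.017) = -0.046000 = -4.6000%.

-4.60%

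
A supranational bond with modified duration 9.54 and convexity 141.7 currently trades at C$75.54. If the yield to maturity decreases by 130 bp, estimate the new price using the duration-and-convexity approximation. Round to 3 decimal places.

Duration effect: -D_mod·Δy = -9.54 × (-0.013) = +0.124020
Convexity effect: ½·C·(Δy)² = 0.5 × 141.7 × (-0.013)² = +0.01197365
ΔP/P ≈ +0.124020 + 0.01197365 = +0.13599365
New price ≈ 75.54 × (1 + 0.13599365) = 85.812960321.

C$85.813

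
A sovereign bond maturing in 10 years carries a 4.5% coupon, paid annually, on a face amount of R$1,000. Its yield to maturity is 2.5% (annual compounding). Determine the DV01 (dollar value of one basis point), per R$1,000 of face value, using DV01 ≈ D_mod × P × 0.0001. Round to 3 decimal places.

R$0.966

Periodic yield y = 0.025.
  t   CF        PV=CF/(1+0.025)^t    t·PV
  1        45.00        43.9024        43.9024
  2        45.00        42.8316        85.6633
  3        45.00        41.7870       125.3609
  4        45.00        40.7678       163.0711
  5        45.00        39.7734       198.8672
  6        45.00        38.8034       232.8202
  7        45.00        37.8569       264.9985
  8        45.00        36.9336       295.4688
  9        45.00        36.0328       324.2950
  10    1,045.00       816.3523     8,163.5233
  Σ                  1,175.0413     9,897.9707
P = 1,175.0413; D_Mac = 8.42351 yrs; D_mod = 8.21806 yrs.
DV01 ≈ 8.21806 × 1,175.0413 × 0.0001 = 0.965656.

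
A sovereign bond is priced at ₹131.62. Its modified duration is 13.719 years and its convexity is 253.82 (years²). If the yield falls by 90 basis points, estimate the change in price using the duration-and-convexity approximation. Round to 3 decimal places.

Duration effect: -D_mod·Δy = -13.719 × (-0.009) = +0.123471
Convexity effect: ½·C·(Δy)² = 0.5 × 253.82 × (-0.009)² = +0.01027971
ΔP/P ≈ +0.123471 + 0.01027971 = +0.13375071
ΔP ≈ 131.62 × (+0.13375071) = +17.6042684502.

+₹17.604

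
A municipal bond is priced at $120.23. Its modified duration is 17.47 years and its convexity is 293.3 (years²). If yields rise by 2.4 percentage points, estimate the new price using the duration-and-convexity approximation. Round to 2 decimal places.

Duration effect: -D_mod·Δy = -17.47 × (+0.024) = -0.419280
Convexity effect: ½·C·(Δy)² = 0.5 × 293.3 × (0.024)² = +0.0844704
ΔP/P ≈ -0.419280 + 0.0844704 = -0.3348096
New price ≈ 120.23 × (1 - 0.3348096) = 79.975841792.

$79.98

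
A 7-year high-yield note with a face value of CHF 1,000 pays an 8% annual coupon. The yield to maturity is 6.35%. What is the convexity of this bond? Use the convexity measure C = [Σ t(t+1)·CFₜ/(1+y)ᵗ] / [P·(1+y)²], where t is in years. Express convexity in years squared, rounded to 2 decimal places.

With y = 0.0635:
  t   CF        PV=CF/(1+0.0635)^t    t·PV        t(t+1)·PV
  1        80.00        75.2233        75.2233         150.4466
  2        80.00        70.7318       141.4637         424.3911
  3        80.00        66.5086       199.5257         798.1026
  4        80.00        62.5374       250.1497       1,250.7485
  5        80.00        58.8034       294.0171       1,764.1023
  6        80.00        55.2923       331.7541       2,322.2786
  7     1,080.00       701.8775     4,913.1422      39,305.1378
  Σ                  1,090.9744     6,205.2757      46,015.2075
P = 1,090.9744.
Convexity = Σ t(t+1)·PV / [P·(1+y)²] = 46,015.2075 / (1,090.9744 × 1.131032) = 37.29167.

37.29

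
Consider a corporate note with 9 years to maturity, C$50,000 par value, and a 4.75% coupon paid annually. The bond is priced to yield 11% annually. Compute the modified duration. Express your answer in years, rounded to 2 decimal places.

Periodic yield y = 0.11. First find Macaulay duration:
  t   CF        PV=CF/(1+0.11)^t    t·PV
  1     2,375.00     2,139.6396     2,139.6396
  2     2,375.00     1,927.6033     3,855.2066
  3     2,375.00     1,736.5795     5,209.7386
  4     2,375.00     1,564.4861     6,257.9443
  5     2,375.00     1,409.4469     7,047.2345
  6     2,375.00     1,269.7720     7,618.6319
  7     2,375.00     1,143.9387     8,007.5711
  8     2,375.00     1,030.5754     8,244.6034
  9    52,375.00    20,474.6849   184,272.1641
  Σ                 32,696.7265   232,652.7341
P = 32,696.7265; Macaulay duration = 232,652.7341 / 32,696.7265 = 7.11547 years.
Modified duration = D_Mac / (1 + y) = 7.11547 / 1.11 = 6.41034 years.

6.41 years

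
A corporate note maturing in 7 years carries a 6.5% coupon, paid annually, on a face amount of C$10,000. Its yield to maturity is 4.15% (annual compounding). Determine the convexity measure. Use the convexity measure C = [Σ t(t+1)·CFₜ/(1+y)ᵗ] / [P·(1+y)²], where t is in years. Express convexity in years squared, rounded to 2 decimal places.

With y = 0.0415:
  t   CF        PV=CF/(1+0.0415)^t    t·PV        t(t+1)·PV
  1       650.00       624.0999       624.0999       1,248.1997
  2       650.00       599.2317     1,198.4635       3,595.3904
  3       650.00       575.3545     1,726.0636       6,904.2543
  4       650.00       552.4287     2,209.7149      11,048.5747
  5       650.00       530.4165     2,652.0823      15,912.4935
  6       650.00       509.2813     3,055.6877      21,389.8137
  7    10,650.00     8,011.8846    56,083.1925     448,665.5402
  Σ                 11,402.6972    67,549.3043     508,764.2665
P = 11,402.6972.
Convexity = Σ t(t+1)·PV / [P·(1+y)²] = 508,764.2665 / (11,402.6972 × 1.084722) = 41.13301.

41.13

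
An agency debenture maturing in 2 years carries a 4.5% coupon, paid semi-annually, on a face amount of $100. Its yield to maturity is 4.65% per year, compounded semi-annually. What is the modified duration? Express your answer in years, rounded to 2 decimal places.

Periodic yield y = 0.02325. First find Macaulay duration:
  t   CF        PV=CF/(1+0.02325)^t    t·PV
  1         2.25         2.1989         2.1989
  2         2.25         2.1489         4.2978
  3         2.25         2.1001         6.3003
  4       102.25        93.2688       373.0751
  Σ                     99.7167       385.8721
P = 99.7167; Macaulay duration = 385.8721 / 99.7167 = 3.86969 half-year periods = 1.93484 years.
Modified duration = D_Mac / (1 + y) = 1.93484 / 1.02325 = 1.89088 years.

1.89 years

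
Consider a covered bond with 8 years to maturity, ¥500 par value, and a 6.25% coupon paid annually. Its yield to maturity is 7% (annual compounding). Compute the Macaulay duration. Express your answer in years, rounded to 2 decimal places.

Periodic yield y = 0.07. Discount each cash flow and weight by its year:
  t   CF        PV=CF/(1+0.07)^t    t·PV
  1        31.25        29.2056        29.2056
  2        31.25        27.2950        54.5899
  3        31.25        25.5093        76.5279
  4        31.25        23.8405        95.3619
  5        31.25        22.2808       111.4041
  6        31.25        20.8232       124.9392
  7        31.25        19.4609       136.2265
  8       531.25       309.1923     2,473.5387
  Σ                    477.6076     3,101.7938
Price P = Σ PV = 477.6076.
Macaulay duration = Σ(t·PV) / P = 3,101.7938 / 477.6076 = 6.49444 years.

6.49 years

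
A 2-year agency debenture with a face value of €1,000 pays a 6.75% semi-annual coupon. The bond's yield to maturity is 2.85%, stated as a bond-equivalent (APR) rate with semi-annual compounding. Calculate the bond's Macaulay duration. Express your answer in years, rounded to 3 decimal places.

Periodic yield y = 0.01425. Discount each cash flow and weight by its period:
  t   CF        PV=CF/(1+0.01425)^t    t·PV
  1        33.75        33.2758        33.2758
  2        33.75        32.8083        65.6166
  3        33.75        32.3474        97.0421
  4     1,033.75       976.8670     3,907.4682
  Σ                  1,075.2985     4,103.4026
Price P = Σ PV = 1,075.2985.
Macaulay duration = Σ(t·PV) / P = 4,103.4026 / 1,075.2985 = 3.81606 half-year periods.
In years: 3.81606 / 2 = 1.90803 years.

1.908 years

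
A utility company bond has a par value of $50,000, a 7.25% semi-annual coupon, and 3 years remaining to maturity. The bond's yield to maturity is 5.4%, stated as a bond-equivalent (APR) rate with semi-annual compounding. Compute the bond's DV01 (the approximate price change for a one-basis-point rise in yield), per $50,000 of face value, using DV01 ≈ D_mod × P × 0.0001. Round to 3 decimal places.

$14.100

Periodic yield y = 0.027.
  t   CF        PV=CF/(1+0.027)^t    t·PV
  1     1,812.50     1,764.8491     1,764.8491
  2     1,812.50     1,718.4509     3,436.9018
  3     1,812.50     1,673.2725     5,019.8176
  4     1,812.50     1,629.2819     6,517.1277
  5     1,812.50     1,586.4478     7,932.2392
  6    51,812.50    44,158.2533   264,949.5198
  Σ                 52,530.5556   289,620.4552
P = 52,530.5556; D_Mac = 5.51337 half-year periods = 2.75669 yrs; D_mod = 2.68421 yrs.
DV01 ≈ 2.68421 × 52,530.5556 × 0.0001 = 14.100314.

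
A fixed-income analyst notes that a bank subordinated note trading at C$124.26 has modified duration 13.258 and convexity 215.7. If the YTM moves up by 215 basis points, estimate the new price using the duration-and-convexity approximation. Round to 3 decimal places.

Duration effect: -D_mod·Δy = -13.258 × (+0.0215) = -0.285047
Convexity effect: ½·C·(Δy)² = 0.5 × 215.7 × (0.0215)² = +0.0498536625
ΔP/P ≈ -0.285047 + 0.0498536625 = -0.2351933375
New price ≈ 124.26 × (1 - 0.2351933375) = 95.03487588225.

C$95.035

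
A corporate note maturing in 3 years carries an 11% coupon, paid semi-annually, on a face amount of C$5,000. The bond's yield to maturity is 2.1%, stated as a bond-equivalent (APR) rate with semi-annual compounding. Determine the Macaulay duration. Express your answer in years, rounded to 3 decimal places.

Periodic yield y = 0.0105. Discount each cash flow and weight by its period:
  t   CF        PV=CF/(1+0.0105)^t    t·PV
  1       275.00       272.1425       272.1425
  2       275.00       269.3147       538.6294
  3       275.00       266.5163       799.5488
  4       275.00       263.7469     1,054.9877
  5       275.00       261.0064     1,305.0318
  6     5,275.00     4,954.5539    29,727.3234
  Σ                  6,287.2807    33,697.6637
Price P = Σ PV = 6,287.2807.
Macaulay duration = Σ(t·PV) / P = 33,697.6637 / 6,287.2807 = 5.35966 half-year periods.
In years: 5.35966 / 2 = 2.67983 years.

2.680 years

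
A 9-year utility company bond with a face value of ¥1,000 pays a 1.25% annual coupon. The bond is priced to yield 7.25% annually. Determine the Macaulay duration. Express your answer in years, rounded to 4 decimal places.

Periodic yield y = 0.0725. Discount each cash flow and weight by its year:
  t   CF        PV=CF/(1+0.0725)^t    t·PV
  1        12.50        11.6550        11.6550
  2        12.50        10.8671        21.7343
  3        12.50        10.1325        30.3976
  4        12.50         9.4476        37.7903
  5        12.50         8.8089        44.0447
  6        12.50         8.2135        49.2808
  7        12.50         7.6582        53.6077
  8        12.50         7.1405        57.1244
  9     1,012.50       539.2862     4,853.5760
  Σ                    613.2097     5,159.2108
Price P = Σ PV = 613.2097.
Macaulay duration = Σ(t·PV) / P = 5,159.2108 / 613.2097 = 8.41345 years.

8.4135 years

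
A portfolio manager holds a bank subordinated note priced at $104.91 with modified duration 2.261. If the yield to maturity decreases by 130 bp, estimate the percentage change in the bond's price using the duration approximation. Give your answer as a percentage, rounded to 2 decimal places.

+2.94%

Duration approximation: ΔP/P ≈ -D_mod · Δy = -2.261 × (-0.013) = +0.029393.
As a percentage: +2.9393%.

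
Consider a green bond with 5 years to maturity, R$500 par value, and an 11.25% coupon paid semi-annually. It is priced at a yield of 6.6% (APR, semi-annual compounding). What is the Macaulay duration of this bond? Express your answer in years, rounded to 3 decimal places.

4.058 years

Periodic yield y = 0.033. Discount each cash flow and weight by its period:
  t   CF        PV=CF/(1+0.033)^t    t·PV
  1       28.125        27.2265        27.2265
  2       28.125        26.3568        52.7135
  3       28.125        25.5148        76.5443
  4       28.125        24.6997        98.7987
  5       28.125        23.9106       119.5531
  6       28.125        23.1468       138.8807
  7       28.125        22.4073       156.8514
  8       28.125        21.6915       173.5321
  9       28.125        20.9986       188.9871
  10     528.125       381.7100     3,817.0998
  Σ                    597.6625     4,850.1872
Price P = Σ PV = 597.6625.
Macaulay duration = Σ(t·PV) / P = 4,850.1872 / 597.6625 = 8.11526 half-year periods.
In years: 8.11526 / 2 = 4.05763 years.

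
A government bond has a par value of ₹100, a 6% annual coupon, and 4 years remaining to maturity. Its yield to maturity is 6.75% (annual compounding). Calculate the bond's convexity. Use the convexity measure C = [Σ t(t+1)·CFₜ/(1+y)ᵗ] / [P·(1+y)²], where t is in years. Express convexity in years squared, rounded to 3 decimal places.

15.620

With y = 0.0675:
  t   CF        PV=CF/(1+0.0675)^t    t·PV        t(t+1)·PV
  1         6.00         5.6206         5.6206          11.2412
  2         6.00         5.2652        10.5304          31.5912
  3         6.00         4.9323        14.7968          59.1873
  4       106.00        81.6271       326.5084       1,632.5419
  Σ                     97.4452       357.4562       1,734.5617
P = 97.4452.
Convexity = Σ t(t+1)·PV / [P·(1+y)²] = 1,734.5617 / (97.4452 × 1.139556) = 15.62045.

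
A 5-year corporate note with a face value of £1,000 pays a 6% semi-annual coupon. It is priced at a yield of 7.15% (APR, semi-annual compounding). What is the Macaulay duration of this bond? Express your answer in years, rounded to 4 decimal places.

4.3750 years

Periodic yield y = 0.03575. Discount each cash flow and weight by its period:
  t   CF        PV=CF/(1+0.03575)^t    t·PV
  1        30.00        28.9645        28.9645
  2        30.00        27.9648        55.9296
  3        30.00        26.9995        80.9986
  4        30.00        26.0676       104.2705
  5        30.00        25.1679       125.8394
  6        30.00        24.2992       145.7951
  7        30.00        23.4605       164.2233
  8        30.00        22.6507       181.2056
  9        30.00        21.8689       196.8200
  10    1,030.00       724.9162     7,249.1620
  Σ                    952.3598     8,333.2086
Price P = Σ PV = 952.3598.
Macaulay duration = Σ(t·PV) / P = 8,333.2086 / 952.3598 = 8.75006 half-year periods.
In years: 8.75006 / 2 = 4.37503 years.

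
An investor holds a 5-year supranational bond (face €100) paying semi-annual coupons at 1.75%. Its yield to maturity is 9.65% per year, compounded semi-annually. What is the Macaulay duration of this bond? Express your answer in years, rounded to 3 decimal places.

4.759 years

Periodic yield y = 0.04825. Discount each cash flow and weight by its period:
  t   CF        PV=CF/(1+0.04825)^t    t·PV
  1        0.875         0.8347         0.8347
  2        0.875         0.7963         1.5926
  3        0.875         0.7596         2.2789
  4        0.875         0.7247         2.8987
  5        0.875         0.6913         3.4566
  6        0.875         0.6595         3.9570
  7        0.875         0.6291         4.4040
  8        0.875         0.6002         4.8015
  9        0.875         0.5726         5.1531
  10     100.875        62.9702       629.7017
  Σ                     69.2383       659.0790
Price P = Σ PV = 69.2383.
Macaulay duration = Σ(t·PV) / P = 659.0790 / 69.2383 = 9.51900 half-year periods.
In years: 9.51900 / 2 = 4.75950 years.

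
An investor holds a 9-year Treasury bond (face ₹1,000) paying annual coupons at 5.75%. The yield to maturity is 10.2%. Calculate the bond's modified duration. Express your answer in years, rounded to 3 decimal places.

Periodic yield y = 0.102. First find Macaulay duration:
  t   CF        PV=CF/(1+0.102)^t    t·PV
  1        57.50        52.1779        52.1779
  2        57.50        47.3483        94.6967
  3        57.50        42.9658       128.8974
  4        57.50        38.9889       155.9558
  5        57.50        35.3802       176.9008
  6        57.50        32.1054       192.6325
  7        57.50        29.1338       203.9364
  8        57.50        26.4372       211.4974
  9     1,057.50       441.2107     3,970.8962
  Σ                    745.7482     5,187.5911
P = 745.7482; Macaulay duration = 5,187.5911 / 745.7482 = 6.95622 years.
Modified duration = D_Mac / (1 + y) = 6.95622 / 1.102 = 6.31236 years.

6.312 years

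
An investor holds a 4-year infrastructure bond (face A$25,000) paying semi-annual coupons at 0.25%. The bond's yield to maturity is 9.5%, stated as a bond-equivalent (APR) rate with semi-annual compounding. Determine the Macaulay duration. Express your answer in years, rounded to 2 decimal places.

Periodic yield y = 0.0475. Discount each cash flow and weight by its period:
  t   CF        PV=CF/(1+0.0475)^t    t·PV
  1        31.25        29.8329        29.8329
  2        31.25        28.4801        56.9603
  3        31.25        27.1887        81.5660
  4        31.25        25.9558       103.8231
  5        31.25        24.7788       123.8939
  6        31.25        23.6552       141.9309
  7        31.25        22.5825       158.0774
  8    25,031.25    17,268.3278   138,146.6226
  Σ                 17,450.8017   138,842.7071
Price P = Σ PV = 17,450.8017.
Macaulay duration = Σ(t·PV) / P = 138,842.7071 / 17,450.8017 = 7.95624 half-year periods.
In years: 7.95624 / 2 = 3.97812 years.

3.98 years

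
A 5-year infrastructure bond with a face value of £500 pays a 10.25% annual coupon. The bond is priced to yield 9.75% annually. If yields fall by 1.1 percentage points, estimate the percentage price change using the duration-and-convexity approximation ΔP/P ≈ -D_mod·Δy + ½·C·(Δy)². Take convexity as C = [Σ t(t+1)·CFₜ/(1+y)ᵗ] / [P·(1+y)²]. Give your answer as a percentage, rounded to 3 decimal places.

+4.288%

With y = 0.0975:
  t   CF        PV=CF/(1+0.0975)^t    t·PV        t(t+1)·PV
  1        51.25        46.6970        46.6970          93.3941
  2        51.25        42.5486        85.0971         255.2913
  3        51.25        38.7686       116.3058         465.2234
  4        51.25        35.3245       141.2979         706.4896
  5       551.25       346.1991     1,730.9956      10,385.9736
  Σ                    509.5378     2,120.3935      11,906.3719
P = 509.5378; D_Mac = 4.16141 yrs; D_mod = 3.79171 yrs; C = 19.39965.
Duration effect: -3.79171 × (-0.011) = +0.041709
Convexity effect: 0.5 × 19.39965 × (-0.011)² = +0.0011737
ΔP/P ≈ +0.041709 + 0.0011737 = +0.042883 = +4.2883%.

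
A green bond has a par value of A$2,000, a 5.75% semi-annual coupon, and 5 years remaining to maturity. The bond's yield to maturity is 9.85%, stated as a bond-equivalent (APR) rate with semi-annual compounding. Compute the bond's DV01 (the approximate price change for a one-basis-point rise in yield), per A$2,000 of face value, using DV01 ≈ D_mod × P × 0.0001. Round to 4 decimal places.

A$0.6977

Periodic yield y = 0.04925.
  t   CF        PV=CF/(1+0.04925)^t    t·PV
  1        57.50        54.8010        54.8010
  2        57.50        52.2288       104.4576
  3        57.50        49.7773       149.3318
  4        57.50        47.4408       189.7632
  5        57.50        45.2140       226.0700
  6        57.50        43.0917       258.5504
  7        57.50        41.0691       287.4836
  8        57.50        39.1414       313.1310
  9        57.50        37.3041       335.7373
  10    2,057.50     1,272.1844    12,721.8440
  Σ                  1,682.2526    14,641.1697
P = 1,682.2526; D_Mac = 8.70331 half-year periods = 4.35166 yrs; D_mod = 4.14740 yrs.
DV01 ≈ 4.14740 × 1,682.2526 × 0.0001 = 0.697697.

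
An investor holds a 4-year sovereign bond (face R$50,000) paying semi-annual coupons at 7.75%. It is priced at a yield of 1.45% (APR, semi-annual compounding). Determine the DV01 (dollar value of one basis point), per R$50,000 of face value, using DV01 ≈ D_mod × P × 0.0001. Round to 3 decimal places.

Periodic yield y = 0.00725.
  t   CF        PV=CF/(1+0.00725)^t    t·PV
  1     1,937.50     1,923.5542     1,923.5542
  2     1,937.50     1,909.7088     3,819.4177
  3     1,937.50     1,895.9631     5,687.8893
  4     1,937.50     1,882.3163     7,529.2653
  5     1,937.50     1,868.7678     9,343.8388
  6     1,937.50     1,855.3167    11,131.9002
  7     1,937.50     1,841.9625    12,893.7373
  8    51,937.50    49,021.0752   392,168.6017
  Σ                 62,198.6646   444,498.2045
P = 62,198.6646; D_Mac = 7.14643 half-year periods = 3.57321 yrs; D_mod = 3.54749 yrs.
DV01 ≈ 3.54749 × 62,198.6646 × 0.0001 = 22.064939.

R$22.065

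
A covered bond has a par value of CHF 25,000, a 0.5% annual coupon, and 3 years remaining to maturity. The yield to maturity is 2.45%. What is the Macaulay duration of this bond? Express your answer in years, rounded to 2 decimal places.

2.98 years

Periodic yield y = 0.0245. Discount each cash flow and weight by its year:
  t   CF        PV=CF/(1+0.0245)^t    t·PV
  1       125.00       122.0107       122.0107
  2       125.00       119.0930       238.1859
  3    25,125.00    23,365.2366    70,095.7097
  Σ                 23,606.3402    70,455.9063
Price P = Σ PV = 23,606.3402.
Macaulay duration = Σ(t·PV) / P = 70,455.9063 / 23,606.3402 = 2.98462 years.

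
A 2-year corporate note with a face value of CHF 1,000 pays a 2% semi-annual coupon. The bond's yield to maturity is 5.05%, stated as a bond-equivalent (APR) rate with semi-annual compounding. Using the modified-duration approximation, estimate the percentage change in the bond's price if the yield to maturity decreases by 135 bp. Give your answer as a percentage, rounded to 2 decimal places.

+2.59%

Periodic yield y = 0.02525. Modified duration first:
  t   CF        PV=CF/(1+0.02525)^t    t·PV
  1        10.00         9.7537         9.7537
  2        10.00         9.5135        19.0270
  3        10.00         9.2792        27.8376
  4     1,010.00       914.1180     3,656.4720
  Σ                    942.6644     3,713.0903
P = 942.6644; D_Mac = 3.93893 half-year periods = 1.96947 yrs; D_mod = 1.96947/(1+0.02525) = 1.92096 yrs.
ΔP/P ≈ -D_mod · Δy = -1.92096 × (-0.0135) = +0.025933 = +2.5933%.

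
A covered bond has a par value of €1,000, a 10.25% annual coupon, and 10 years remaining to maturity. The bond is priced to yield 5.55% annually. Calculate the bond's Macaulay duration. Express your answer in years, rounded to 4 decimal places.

7.1848 years

Periodic yield y = 0.0555. Discount each cash flow and weight by its year:
  t   CF        PV=CF/(1+0.0555)^t    t·PV
  1       102.50        97.1104        97.1104
  2       102.50        92.0041       184.0083
  3       102.50        87.1664       261.4992
  4       102.50        82.5830       330.3322
  5       102.50        78.2407       391.2035
  6       102.50        74.1267       444.7600
  7       102.50        70.2290       491.6027
  8       102.50        66.5362       532.2896
  9       102.50        63.0376       567.3385
  10    1,102.50       642.3862     6,423.8623
  Σ                  1,353.4203     9,724.0065
Price P = Σ PV = 1,353.4203.
Macaulay duration = Σ(t·PV) / P = 9,724.0065 / 1,353.4203 = 7.18476 years.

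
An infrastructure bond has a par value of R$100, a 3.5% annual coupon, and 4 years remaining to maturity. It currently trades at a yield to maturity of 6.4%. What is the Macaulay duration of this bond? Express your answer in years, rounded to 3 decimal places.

Periodic yield y = 0.064. Discount each cash flow and weight by its year:
  t   CF        PV=CF/(1+0.064)^t    t·PV
  1         3.50         3.2895         3.2895
  2         3.50         3.0916         6.1832
  3         3.50         2.9056         8.7169
  4       103.50        80.7558       323.0233
  Σ                     90.0426       341.2129
Price P = Σ PV = 90.0426.
Macaulay duration = Σ(t·PV) / P = 341.2129 / 90.0426 = 3.78946 years.

3.789 years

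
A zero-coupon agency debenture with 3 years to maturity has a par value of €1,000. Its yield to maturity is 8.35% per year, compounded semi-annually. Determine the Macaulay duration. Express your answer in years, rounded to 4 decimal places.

A zero-coupon bond has a single cash flow at maturity, so its Macaulay duration equals its maturity: 3 years.
(Equivalently: 6 semi-annual periods ÷ 2 = 3 years.)

3.0000 years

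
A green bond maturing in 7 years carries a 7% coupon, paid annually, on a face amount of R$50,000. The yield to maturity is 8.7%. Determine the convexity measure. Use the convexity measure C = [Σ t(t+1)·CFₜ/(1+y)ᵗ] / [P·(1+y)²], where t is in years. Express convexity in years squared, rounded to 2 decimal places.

With y = 0.087:
  t   CF        PV=CF/(1+0.087)^t    t·PV        t(t+1)·PV
  1     3,500.00     3,219.8712     3,219.8712       6,439.7424
  2     3,500.00     2,962.1630     5,924.3260      17,772.9781
  3     3,500.00     2,725.0810     8,175.2429      32,700.9717
  4     3,500.00     2,506.9742    10,027.8969      50,139.4844
  5     3,500.00     2,306.3240    11,531.6201      69,189.7209
  6     3,500.00     2,121.7332    12,730.3994      89,112.7960
  7    53,500.00    29,836.4380   208,855.0657   1,670,840.5258
  Σ                 45,678.5847   260,464.4224   1,936,196.2194
P = 45,678.5847.
Convexity = Σ t(t+1)·PV / [P·(1+y)²] = 1,936,196.2194 / (45,678.5847 × 1.181569) = 35.87382.

35.87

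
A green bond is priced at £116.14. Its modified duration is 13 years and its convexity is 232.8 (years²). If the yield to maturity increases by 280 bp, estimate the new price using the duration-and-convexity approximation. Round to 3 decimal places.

Duration effect: -D_mod·Δy = -13 × (+0.028) = -0.364000
Convexity effect: ½·C·(Δy)² = 0.5 × 232.8 × (0.028)² = +0.0912576
ΔP/P ≈ -0.364000 + 0.0912576 = -0.2727424
New price ≈ 116.14 × (1 - 0.2727424) = 84.463697664.

£84.464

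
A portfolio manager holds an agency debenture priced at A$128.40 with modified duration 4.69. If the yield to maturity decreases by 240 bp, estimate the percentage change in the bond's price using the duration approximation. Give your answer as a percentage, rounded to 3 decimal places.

+11.256%

Duration approximation: ΔP/P ≈ -D_mod · Δy = -4.69 × (-0.024) = +0.112560.
As a percentage: +11.2560%.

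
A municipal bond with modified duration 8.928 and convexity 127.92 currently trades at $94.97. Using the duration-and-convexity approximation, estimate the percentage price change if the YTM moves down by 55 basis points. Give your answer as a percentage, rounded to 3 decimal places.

+5.104%

Duration effect: -D_mod·Δy = -8.928 × (-0.0055) = +0.049104
Convexity effect: ½·C·(Δy)² = 0.5 × 127.92 × (-0.0055)² = +0.00193479
ΔP/P ≈ +0.049104 + 0.00193479 = +0.05103879
= +5.103879%.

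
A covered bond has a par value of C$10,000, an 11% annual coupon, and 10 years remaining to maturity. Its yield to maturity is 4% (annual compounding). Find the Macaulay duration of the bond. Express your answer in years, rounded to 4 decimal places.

Periodic yield y = 0.04. Discount each cash flow and weight by its year:
  t   CF        PV=CF/(1+0.04)^t    t·PV
  1     1,100.00     1,057.6923     1,057.6923
  2     1,100.00     1,017.0118     2,034.0237
  3     1,100.00       977.8960     2,933.6880
  4     1,100.00       940.2846     3,761.1384
  5     1,100.00       904.1198     4,520.5991
  6     1,100.00       869.3460     5,216.0759
  7     1,100.00       835.9096     5,851.3672
  8     1,100.00       803.7592     6,430.0738
  9     1,100.00       772.8454     6,955.6087
  10   11,100.00     7,498.7623    74,987.6227
  Σ                 15,677.6270   113,747.8897
Price P = Σ PV = 15,677.6270.
Macaulay duration = Σ(t·PV) / P = 113,747.8897 / 15,677.6270 = 7.25543 years.

7.2554 years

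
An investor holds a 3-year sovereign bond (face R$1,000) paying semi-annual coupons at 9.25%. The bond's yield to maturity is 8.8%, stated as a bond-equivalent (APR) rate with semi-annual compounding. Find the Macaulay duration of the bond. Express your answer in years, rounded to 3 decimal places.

2.689 years

Periodic yield y = 0.044. Discount each cash flow and weight by its period:
  t   CF        PV=CF/(1+0.044)^t    t·PV
  1        46.25        44.3008        44.3008
  2        46.25        42.4337        84.8674
  3        46.25        40.6453       121.9359
  4        46.25        38.9323       155.7291
  5        46.25        37.2914       186.4572
  6     1,046.25       808.0393     4,848.2357
  Σ                  1,011.6428     5,441.5261
Price P = Σ PV = 1,011.6428.
Macaulay duration = Σ(t·PV) / P = 5,441.5261 / 1,011.6428 = 5.37890 half-year periods.
In years: 5.37890 / 2 = 2.68945 years.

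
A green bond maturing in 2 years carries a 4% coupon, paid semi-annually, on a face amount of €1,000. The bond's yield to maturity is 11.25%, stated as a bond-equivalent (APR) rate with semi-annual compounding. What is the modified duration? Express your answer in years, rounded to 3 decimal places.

1.834 years

Periodic yield y = 0.05625. First find Macaulay duration:
  t   CF        PV=CF/(1+0.05625)^t    t·PV
  1        20.00        18.9349        18.9349
  2        20.00        17.9265        35.8531
  3        20.00        16.9719        50.9156
  4     1,020.00       819.4704     3,277.8817
  Σ                    873.3038     3,383.5853
P = 873.3038; Macaulay duration = 3,383.5853 / 873.3038 = 3.87447 half-year periods = 1.93723 years.
Modified duration = D_Mac / (1 + y) = 1.93723 / 1.05625 = 1.83407 years.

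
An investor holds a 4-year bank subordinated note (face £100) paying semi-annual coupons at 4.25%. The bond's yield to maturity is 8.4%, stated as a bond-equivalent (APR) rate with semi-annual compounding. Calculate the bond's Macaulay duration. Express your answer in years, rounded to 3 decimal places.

Periodic yield y = 0.042. Discount each cash flow and weight by its period:
  t   CF        PV=CF/(1+0.042)^t    t·PV
  1        2.125         2.0393         2.0393
  2        2.125         1.9571         3.9143
  3        2.125         1.8783         5.6348
  4        2.125         1.8026         7.2102
  5        2.125         1.7299         8.6495
  6        2.125         1.6602         9.9610
  7        2.125         1.5933        11.1528
  8      102.125        73.4836       587.8687
  Σ                     86.1442       636.4306
Price P = Σ PV = 86.1442.
Macaulay duration = Σ(t·PV) / P = 636.4306 / 86.1442 = 7.38797 half-year periods.
In years: 7.38797 / 2 = 3.69398 years.

3.694 years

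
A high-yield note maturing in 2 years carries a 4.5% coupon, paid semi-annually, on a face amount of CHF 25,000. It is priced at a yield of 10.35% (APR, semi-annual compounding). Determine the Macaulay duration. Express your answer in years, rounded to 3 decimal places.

1.931 years

Periodic yield y = 0.05175. Discount each cash flow and weight by its period:
  t   CF        PV=CF/(1+0.05175)^t    t·PV
  1       562.50       534.8229       534.8229
  2       562.50       508.5076     1,017.0153
  3       562.50       483.4872     1,450.4615
  4    25,562.50    20,890.7120    83,562.8481
  Σ                 22,417.5298    86,565.1479
Price P = Σ PV = 22,417.5298.
Macaulay duration = Σ(t·PV) / P = 86,565.1479 / 22,417.5298 = 3.86149 half-year periods.
In years: 3.86149 / 2 = 1.93075 years.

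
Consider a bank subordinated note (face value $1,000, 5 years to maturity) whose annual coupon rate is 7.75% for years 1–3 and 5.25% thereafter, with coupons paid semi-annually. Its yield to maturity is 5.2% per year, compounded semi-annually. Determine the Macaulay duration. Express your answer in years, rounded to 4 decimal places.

Periodic yield y = 0.026. Discount each cash flow and weight by its period:
  t   CF        PV=CF/(1+0.026)^t    t·PV
  1        38.75        37.7680        37.7680
  2        38.75        36.8109        73.6219
  3        38.75        35.8781       107.6343
  4        38.75        34.9689       139.8757
  5        38.75        34.0828       170.4139
  6        38.75        33.2191       199.3145
  7        26.25        21.9330       153.5309
  8        26.25        21.3772       171.0174
  9        26.25        20.8355       187.5191
  10    1,026.25       793.9252     7,939.2515
  Σ                  1,070.7986     9,179.9473
Price P = Σ PV = 1,070.7986.
Macaulay duration = Σ(t·PV) / P = 9,179.9473 / 1,070.7986 = 8.57299 half-year periods.
In years: 8.57299 / 2 = 4.28650 years.

4.2865 years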